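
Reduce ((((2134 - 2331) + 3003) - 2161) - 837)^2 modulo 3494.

2134 - 2331 = -197 ≡ 3297 (mod 3494)
3297 + 3003 = 6300 ≡ 2806 (mod 3494)
2806 - 2161 = 645
645 - 837 = -192 ≡ 3302 (mod 3494)
(3302)^2 ≡ 1924 (mod 3494)

1924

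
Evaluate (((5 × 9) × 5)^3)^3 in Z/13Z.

12

5 × 9 = 45 ≡ 6 (mod 13)
6 × 5 = 30 ≡ 4 (mod 13)
(4)^3 ≡ 12 (mod 13)
(12)^3 ≡ 12 (mod 13)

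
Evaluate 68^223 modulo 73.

58

By square-and-multiply:
68^1 ≡ 68 (mod 73)
68^2 ≡ 68^2 = 4624 ≡ 25 (mod 73)
68^4 ≡ 25^2 = 625 ≡ 41 (mod 73)
68^8 ≡ 41^2 = 1681 ≡ 2 (mod 73)
68^16 ≡ 2^2 = 4 (mod 73)
68^32 ≡ 4^2 = 16 (mod 73)
68^64 ≡ 16^2 = 256 ≡ 37 (mod 73)
68^128 ≡ 37^2 = 1369 ≡ 55 (mod 73)
68^223 = 68^128 · 68^64 · 68^16 · 68^8 · 68^4 · 68^2 · 68^1 ≡ 55 · 37 · 4 · 2 · 41 · 25 · 68 (mod 73).
Accumulate the product:
55 · 37 = 2035 ≡ 64
64 · 4 = 256 ≡ 37
37 · 2 = 74 ≡ 1
1 · 41 = 41
41 · 25 = 1025 ≡ 3
3 · 68 = 204 ≡ 58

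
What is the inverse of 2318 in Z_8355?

8027

Run the extended Euclidean algorithm:
8355 = 3·2318 + 1401
2318 = 1·1401 + 917
1401 = 1·917 + 484
917 = 1·484 + 433
484 = 1·433 + 51
433 = 8·51 + 25
51 = 2·25 + 1
25 = 25·1 + 0
gcd(2318, 8355) = 1, so the inverse exists.
Back-substitute for 1:
1 = 1·51 − 2·25
  = −2·433 + 17·51
  = 17·484 − 19·433
  = −19·917 + 36·484
  = 36·1401 − 55·917
  = −55·2318 + 91·1401
  = 91·8355 − 328·2318
So 2318⁻¹ ≡ −328 ≡ 8027 (mod 8355).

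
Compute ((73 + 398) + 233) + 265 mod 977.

73 + 398 = 471
471 + 233 = 704
704 + 265 = 969

969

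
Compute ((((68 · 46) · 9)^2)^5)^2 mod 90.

68 · 46 = 3128 ≡ 68 (mod 90)
68 · 9 = 612 ≡ 72 (mod 90)
(72)^2 ≡ 54 (mod 90)
(54)^5 ≡ 54 (mod 90)
(54)^2 ≡ 36 (mod 90)

36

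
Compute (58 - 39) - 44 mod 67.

58 - 39 = 19
19 - 44 = -25 ≡ 42 (mod 67)

42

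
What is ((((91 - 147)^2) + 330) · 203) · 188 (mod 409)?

91 - 147 = -56 ≡ 353 (mod 409)
(353)^2 ≡ 273 (mod 409)
273 + 330 = 603 ≡ 194 (mod 409)
194 · 203 = 39382 ≡ 118 (mod 409)
118 · 188 = 22184 ≡ 98 (mod 409)

98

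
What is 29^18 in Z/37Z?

By square-and-multiply:
18 in binary is 10010, i.e. 18 = 16 + 2.
29^1 ≡ 29 (mod 37)
29^2 ≡ 29^2 = 841 ≡ 27 (mod 37)
29^4 ≡ 27^2 = 729 ≡ 26 (mod 37)
29^8 ≡ 26^2 = 676 ≡ 10 (mod 37)
29^16 ≡ 10^2 = 100 ≡ 26 (mod 37)
29^18 = 29^16 × 29^2 ≡ 26 × 27 (mod 37).
26 × 27 = 702 ≡ 36 (mod 37).

36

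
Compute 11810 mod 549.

11810 = 21·549 + 281, so 11810 ≡ 281 (mod 549).

281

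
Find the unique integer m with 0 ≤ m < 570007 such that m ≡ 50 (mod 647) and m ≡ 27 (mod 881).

187680

647⁻¹ mod 881: 647·64 ≡ 1 (mod 881), so 647⁻¹ ≡ 64.
m = 50 + 647·((27 − 50)·64 mod 881) = 50 + 647·290 = 187680.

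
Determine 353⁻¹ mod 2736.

2705

By the extended Euclidean algorithm:
2736 = 7·353 + 265
353 = 1·265 + 88
265 = 3·88 + 1
88 = 88·1 + 0
gcd(353, 2736) = 1, so the inverse exists.
Bézout: 1 = 4·2736 − 31·353.
So 353⁻¹ ≡ −31 ≡ 2705 (mod 2736).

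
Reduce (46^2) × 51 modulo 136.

68

(46)^2 ≡ 76 (mod 136)
76 × 51 = 3876 ≡ 68 (mod 136)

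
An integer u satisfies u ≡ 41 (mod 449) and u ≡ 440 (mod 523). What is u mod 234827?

203887

449⁻¹ mod 523: 449×106 ≡ 1 (mod 523), so 449⁻¹ ≡ 106.
u = 41 + 449×((440 − 41)×106 mod 523) = 41 + 449×454 = 203887.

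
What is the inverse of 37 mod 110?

3

Run the extended Euclidean algorithm:
110 = 2·37 + 36
37 = 1·36 + 1
36 = 36·1 + 0
gcd(37, 110) = 1, so the inverse exists.
Back-substitute for 1:
1 = 1·37 − 1·36
  = −1·110 + 3·37
So 37⁻¹ ≡ 3 (mod 110).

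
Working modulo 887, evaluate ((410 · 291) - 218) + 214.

448

410 · 291 = 119310 ≡ 452 (mod 887)
452 - 218 = 234
234 + 214 = 448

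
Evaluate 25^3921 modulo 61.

By square-and-multiply:
3921 in binary is 111101010001, i.e. 3921 = 2048 + 1024 + 512 + 256 + 64 + 16 + 1.
25^1 ≡ 25 (mod 61)
25^2 ≡ 25^2 = 625 ≡ 15 (mod 61)
25^4 ≡ 15^2 = 225 ≡ 42 (mod 61)
25^8 ≡ 42^2 = 1764 ≡ 56 (mod 61)
25^16 ≡ 56^2 = 3136 ≡ 25 (mod 61)
25^32 ≡ 25^2 = 625 ≡ 15 (mod 61)
25^64 ≡ 15^2 = 225 ≡ 42 (mod 61)
25^128 ≡ 42^2 = 1764 ≡ 56 (mod 61)
25^256 ≡ 56^2 = 3136 ≡ 25 (mod 61)
25^512 ≡ 25^2 = 625 ≡ 15 (mod 61)
25^1024 ≡ 15^2 = 225 ≡ 42 (mod 61)
25^2048 ≡ 42^2 = 1764 ≡ 56 (mod 61)
25^3921 = 25^2048 · 25^1024 · 25^512 · 25^256 · 25^64 · 25^16 · 25^1 ≡ 56 · 42 · 15 · 25 · 42 · 25 · 25 (mod 61).
Accumulate the product:
56 · 42 = 2352 ≡ 34
34 · 15 = 510 ≡ 22
22 · 25 = 550 ≡ 1
1 · 42 = 42
42 · 25 = 1050 ≡ 13
13 · 25 = 325 ≡ 20

20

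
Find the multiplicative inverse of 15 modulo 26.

7

Run the extended Euclidean algorithm:
26 = 1*15 + 11
15 = 1*11 + 4
11 = 2*4 + 3
4 = 1*3 + 1
3 = 3*1 + 0
gcd(15, 26) = 1, so the inverse exists.
Back-substitute for 1:
1 = 1*4 − 1*3
  = −1*11 + 3*4
  = 3*15 − 4*11
  = −4*26 + 7*15
So 15⁻¹ ≡ 7 (mod 26).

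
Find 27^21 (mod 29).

Using repeated squaring:
27^1 ≡ 27 (mod 29)
27^2 ≡ 27^2 = 729 ≡ 4 (mod 29)
27^4 ≡ 4^2 = 16 (mod 29)
27^8 ≡ 16^2 = 256 ≡ 24 (mod 29)
27^16 ≡ 24^2 = 576 ≡ 25 (mod 29)
27^21 = 27^16 × 27^4 × 27^1 ≡ 25 × 16 × 27 (mod 29).
Accumulate the product:
25 × 16 = 400 ≡ 23
23 × 27 = 621 ≡ 12

12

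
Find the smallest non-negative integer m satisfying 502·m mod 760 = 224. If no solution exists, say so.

332

gcd(502, 760) = 2, and 2 | 224, so solutions exist.
Divide through by 2: 251·m mod 380 = 112.
251⁻¹ ≡ 271 (mod 380).
m ≡ 271·112 ≡ 332 (mod 380).
The smallest non-negative solution is m = 332.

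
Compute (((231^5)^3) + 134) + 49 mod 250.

(231)^5 ≡ 151 (mod 250)
(151)^3 ≡ 201 (mod 250)
201 + 134 = 335 ≡ 85 (mod 250)
85 + 49 = 134

134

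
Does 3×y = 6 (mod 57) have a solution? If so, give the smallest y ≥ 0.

2

gcd(3, 57) = 3, and 3 | 6, so solutions exist.
Divide through by 3: 1×y ≡ 2 mod 19.
1⁻¹ ≡ 1 (mod 19).
y ≡ 1×2 ≡ 2 (mod 19).
The smallest non-negative solution is y = 2.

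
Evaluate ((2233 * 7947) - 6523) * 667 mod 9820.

8036

2233 * 7947 = 17745651 ≡ 911 (mod 9820)
911 - 6523 = -5612 ≡ 4208 (mod 9820)
4208 * 667 = 2806736 ≡ 8036 (mod 9820)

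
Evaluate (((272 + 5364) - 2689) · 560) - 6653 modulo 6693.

272 + 5364 = 5636
5636 - 2689 = 2947
2947 · 560 = 1650320 ≡ 3842 (mod 6693)
3842 - 6653 = -2811 ≡ 3882 (mod 6693)

3882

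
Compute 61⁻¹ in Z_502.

107

502 = 8*61 + 14
61 = 4*14 + 5
14 = 2*5 + 4
5 = 1*4 + 1
4 = 4*1 + 0
gcd(61, 502) = 1, so the inverse exists.
Bézout: 1 = −13*502 + 107*61.
So 61⁻¹ ≡ 107 (mod 502).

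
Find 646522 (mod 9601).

3255

646522 = 67*9601 + 3255, so 646522 ≡ 3255 (mod 9601).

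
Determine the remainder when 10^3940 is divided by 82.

42

Using repeated squaring:
3940 in binary is 111101100100, i.e. 3940 = 2048 + 1024 + 512 + 256 + 64 + 32 + 4.
10^1 ≡ 10 (mod 82)
10^2 ≡ 10^2 = 100 ≡ 18 (mod 82)
10^4 ≡ 18^2 = 324 ≡ 78 (mod 82)
10^8 ≡ 78^2 = 6084 ≡ 16 (mod 82)
10^16 ≡ 16^2 = 256 ≡ 10 (mod 82)
10^32 ≡ 10^2 = 100 ≡ 18 (mod 82)
10^64 ≡ 18^2 = 324 ≡ 78 (mod 82)
10^128 ≡ 78^2 = 6084 ≡ 16 (mod 82)
10^256 ≡ 16^2 = 256 ≡ 10 (mod 82)
10^512 ≡ 10^2 = 100 ≡ 18 (mod 82)
10^1024 ≡ 18^2 = 324 ≡ 78 (mod 82)
10^2048 ≡ 78^2 = 6084 ≡ 16 (mod 82)
10^3940 = 10^2048 · 10^1024 · 10^512 · 10^256 · 10^64 · 10^32 · 10^4 ≡ 16 · 78 · 18 · 10 · 78 · 18 · 78 (mod 82).
Accumulate the product:
16 · 78 = 1248 ≡ 18
18 · 18 = 324 ≡ 78
78 · 10 = 780 ≡ 42
42 · 78 = 3276 ≡ 78
78 · 18 = 1404 ≡ 10
10 · 78 = 780 ≡ 42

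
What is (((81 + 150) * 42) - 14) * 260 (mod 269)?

81 + 150 = 231
231 * 42 = 9702 ≡ 18 (mod 269)
18 - 14 = 4
4 * 260 = 1040 ≡ 233 (mod 269)

233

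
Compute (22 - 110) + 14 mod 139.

65

22 - 110 = -88 ≡ 51 (mod 139)
51 + 14 = 65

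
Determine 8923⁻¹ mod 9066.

8749

Run the extended Euclidean algorithm:
9066 = 1·8923 + 143
8923 = 62·143 + 57
143 = 2·57 + 29
57 = 1·29 + 28
29 = 1·28 + 1
28 = 28·1 + 0
gcd(8923, 9066) = 1, so the inverse exists.
Bézout: 1 = 312·9066 − 317·8923.
So 8923⁻¹ ≡ −317 ≡ 8749 (mod 9066).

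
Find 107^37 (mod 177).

140

37 in binary is 100101, i.e. 37 = 32 + 4 + 1.
107^1 ≡ 107 (mod 177)
107^2 ≡ 107^2 = 11449 ≡ 121 (mod 177)
107^4 ≡ 121^2 = 14641 ≡ 127 (mod 177)
107^8 ≡ 127^2 = 16129 ≡ 22 (mod 177)
107^16 ≡ 22^2 = 484 ≡ 130 (mod 177)
107^32 ≡ 130^2 = 16900 ≡ 85 (mod 177)
107^37 = 107^32 · 107^4 · 107^1 ≡ 85 · 127 · 107 (mod 177).
Accumulate the product:
85 · 127 = 10795 ≡ 175
175 · 107 = 18725 ≡ 140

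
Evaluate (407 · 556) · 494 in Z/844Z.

407 · 556 = 226292 ≡ 100 (mod 844)
100 · 494 = 49400 ≡ 448 (mod 844)

448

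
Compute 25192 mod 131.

25192 = 192·131 + 40, so 25192 ≡ 40 (mod 131).

40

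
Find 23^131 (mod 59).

6

Using repeated squaring:
131 in binary is 10000011, i.e. 131 = 128 + 2 + 1.
23^1 ≡ 23 (mod 59)
23^2 ≡ 23^2 = 529 ≡ 57 (mod 59)
23^4 ≡ 57^2 = 3249 ≡ 4 (mod 59)
23^8 ≡ 4^2 = 16 (mod 59)
23^16 ≡ 16^2 = 256 ≡ 20 (mod 59)
23^32 ≡ 20^2 = 400 ≡ 46 (mod 59)
23^64 ≡ 46^2 = 2116 ≡ 51 (mod 59)
23^128 ≡ 51^2 = 2601 ≡ 5 (mod 59)
23^131 = 23^128 * 23^2 * 23^1 ≡ 5 * 57 * 23 (mod 59).
Accumulate the product:
5 * 57 = 285 ≡ 49
49 * 23 = 1127 ≡ 6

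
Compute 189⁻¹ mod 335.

39

Apply the Euclidean algorithm and back-substitute:
335 = 1·189 + 146
189 = 1·146 + 43
146 = 3·43 + 17
43 = 2·17 + 9
17 = 1·9 + 8
9 = 1·8 + 1
8 = 8·1 + 0
gcd(189, 335) = 1, so the inverse exists.
Back-substitute for 1:
1 = 1·9 − 1·8
  = −1·17 + 2·9
  = 2·43 − 5·17
  = −5·146 + 17·43
  = 17·189 − 22·146
  = −22·335 + 39·189
So 189⁻¹ ≡ 39 (mod 335).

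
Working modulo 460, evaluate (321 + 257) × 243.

321 + 257 = 578 ≡ 118 (mod 460)
118 × 243 = 28674 ≡ 154 (mod 460)

154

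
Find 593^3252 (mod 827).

3252 in binary is 110010110100, i.e. 3252 = 2048 + 1024 + 128 + 32 + 16 + 4.
593^1 ≡ 593 (mod 827)
593^2 ≡ 593^2 = 351649 ≡ 174 (mod 827)
593^4 ≡ 174^2 = 30276 ≡ 504 (mod 827)
593^8 ≡ 504^2 = 254016 ≡ 127 (mod 827)
593^16 ≡ 127^2 = 16129 ≡ 416 (mod 827)
593^32 ≡ 416^2 = 173056 ≡ 213 (mod 827)
593^64 ≡ 213^2 = 45369 ≡ 711 (mod 827)
593^128 ≡ 711^2 = 505521 ≡ 224 (mod 827)
593^256 ≡ 224^2 = 50176 ≡ 556 (mod 827)
593^512 ≡ 556^2 = 309136 ≡ 665 (mod 827)
593^1024 ≡ 665^2 = 442225 ≡ 607 (mod 827)
593^2048 ≡ 607^2 = 368449 ≡ 434 (mod 827)
593^3252 = 593^2048 · 593^1024 · 593^128 · 593^32 · 593^16 · 593^4 ≡ 434 · 607 · 224 · 213 · 416 · 504 (mod 827).
Accumulate the product:
434 · 607 = 263438 ≡ 452
452 · 224 = 101248 ≡ 354
354 · 213 = 75402 ≡ 145
145 · 416 = 60320 ≡ 776
776 · 504 = 391104 ≡ 760

760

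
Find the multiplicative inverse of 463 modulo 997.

997 = 2·463 + 71
463 = 6·71 + 37
71 = 1·37 + 34
37 = 1·34 + 3
34 = 11·3 + 1
3 = 3·1 + 0
gcd(463, 997) = 1, so the inverse exists.
Bézout: 1 = 150·997 − 323·463.
So 463⁻¹ ≡ −323 ≡ 674 (mod 997).

674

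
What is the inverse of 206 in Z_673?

Run the extended Euclidean algorithm:
673 = 3*206 + 55
206 = 3*55 + 41
55 = 1*41 + 14
41 = 2*14 + 13
14 = 1*13 + 1
13 = 13*1 + 0
gcd(206, 673) = 1, so the inverse exists.
Bézout: 1 = 15*673 − 49*206.
So 206⁻¹ ≡ −49 ≡ 624 (mod 673).

624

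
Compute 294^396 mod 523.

81

By square-and-multiply:
396 in binary is 110001100, i.e. 396 = 256 + 128 + 8 + 4.
294^1 ≡ 294 (mod 523)
294^2 ≡ 294^2 = 86436 ≡ 141 (mod 523)
294^4 ≡ 141^2 = 19881 ≡ 7 (mod 523)
294^8 ≡ 7^2 = 49 (mod 523)
294^16 ≡ 49^2 = 2401 ≡ 309 (mod 523)
294^32 ≡ 309^2 = 95481 ≡ 295 (mod 523)
294^64 ≡ 295^2 = 87025 ≡ 207 (mod 523)
294^128 ≡ 207^2 = 42849 ≡ 486 (mod 523)
294^256 ≡ 486^2 = 236196 ≡ 323 (mod 523)
294^396 = 294^256 * 294^128 * 294^8 * 294^4 ≡ 323 * 486 * 49 * 7 (mod 523).
Accumulate the product:
323 * 486 = 156978 ≡ 78
78 * 49 = 3822 ≡ 161
161 * 7 = 1127 ≡ 81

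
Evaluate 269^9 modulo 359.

228

Compute successive squares:
9 in binary is 1001, i.e. 9 = 8 + 1.
269^1 ≡ 269 (mod 359)
269^2 ≡ 269^2 = 72361 ≡ 202 (mod 359)
269^4 ≡ 202^2 = 40804 ≡ 237 (mod 359)
269^8 ≡ 237^2 = 56169 ≡ 165 (mod 359)
269^9 = 269^8 · 269^1 ≡ 165 · 269 (mod 359).
165 · 269 = 44385 ≡ 228 (mod 359).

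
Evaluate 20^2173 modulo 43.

Compute successive squares:
2173 in binary is 100001111101, i.e. 2173 = 2048 + 64 + 32 + 16 + 8 + 4 + 1.
20^1 ≡ 20 (mod 43)
20^2 ≡ 20^2 = 400 ≡ 13 (mod 43)
20^4 ≡ 13^2 = 169 ≡ 40 (mod 43)
20^8 ≡ 40^2 = 1600 ≡ 9 (mod 43)
20^16 ≡ 9^2 = 81 ≡ 38 (mod 43)
20^32 ≡ 38^2 = 1444 ≡ 25 (mod 43)
20^64 ≡ 25^2 = 625 ≡ 23 (mod 43)
20^128 ≡ 23^2 = 529 ≡ 13 (mod 43)
20^256 ≡ 13^2 = 169 ≡ 40 (mod 43)
20^512 ≡ 40^2 = 1600 ≡ 9 (mod 43)
20^1024 ≡ 9^2 = 81 ≡ 38 (mod 43)
20^2048 ≡ 38^2 = 1444 ≡ 25 (mod 43)
20^2173 = 20^2048 * 20^64 * 20^32 * 20^16 * 20^8 * 20^4 * 20^1 ≡ 25 * 23 * 25 * 38 * 9 * 40 * 20 (mod 43).
Accumulate the product:
25 * 23 = 575 ≡ 16
16 * 25 = 400 ≡ 13
13 * 38 = 494 ≡ 21
21 * 9 = 189 ≡ 17
17 * 40 = 680 ≡ 35
35 * 20 = 700 ≡ 12

12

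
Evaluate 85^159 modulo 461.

Compute successive squares:
159 in binary is 10011111, i.e. 159 = 128 + 16 + 8 + 4 + 2 + 1.
85^1 ≡ 85 (mod 461)
85^2 ≡ 85^2 = 7225 ≡ 310 (mod 461)
85^4 ≡ 310^2 = 96100 ≡ 212 (mod 461)
85^8 ≡ 212^2 = 44944 ≡ 227 (mod 461)
85^16 ≡ 227^2 = 51529 ≡ 358 (mod 461)
85^32 ≡ 358^2 = 128164 ≡ 6 (mod 461)
85^64 ≡ 6^2 = 36 (mod 461)
85^128 ≡ 36^2 = 1296 ≡ 374 (mod 461)
85^159 = 85^128 * 85^16 * 85^8 * 85^4 * 85^2 * 85^1 ≡ 374 * 358 * 227 * 212 * 310 * 85 (mod 461).
Accumulate the product:
374 * 358 = 133892 ≡ 202
202 * 227 = 45854 ≡ 215
215 * 212 = 45580 ≡ 402
402 * 310 = 124620 ≡ 150
150 * 85 = 12750 ≡ 303

303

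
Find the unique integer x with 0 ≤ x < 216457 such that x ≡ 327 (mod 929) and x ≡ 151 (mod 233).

929⁻¹ mod 233: 929·155 ≡ 1 (mod 233), so 929⁻¹ ≡ 155.
x = 327 + 929·((151 − 327)·155 mod 233) = 327 + 929·214 = 199133.

199133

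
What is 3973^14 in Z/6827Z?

14 in binary is 1110, i.e. 14 = 8 + 4 + 2.
3973^1 ≡ 3973 (mod 6827)
3973^2 ≡ 3973^2 = 15784729 ≡ 705 (mod 6827)
3973^4 ≡ 705^2 = 497025 ≡ 5481 (mod 6827)
3973^8 ≡ 5481^2 = 30041361 ≡ 2561 (mod 6827)
3973^14 = 3973^8 · 3973^4 · 3973^2 ≡ 2561 · 5481 · 705 (mod 6827).
Accumulate the product:
2561 · 5481 = 14036841 ≡ 529
529 · 705 = 372945 ≡ 4287

4287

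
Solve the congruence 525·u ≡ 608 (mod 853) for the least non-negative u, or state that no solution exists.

227

gcd(525, 853) = 1, so a unique solution mod 853 exists.
525⁻¹ ≡ 13 (mod 853).
u ≡ 13·608 ≡ 227 (mod 853).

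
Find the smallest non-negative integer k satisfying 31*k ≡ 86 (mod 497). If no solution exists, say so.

115

gcd(31, 497) = 1, so a unique solution mod 497 exists.
31⁻¹ ≡ 481 (mod 497).
k ≡ 481*86 ≡ 115 (mod 497).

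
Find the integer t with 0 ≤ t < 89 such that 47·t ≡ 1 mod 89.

36

Run the extended Euclidean algorithm:
89 = 1*47 + 42
47 = 1*42 + 5
42 = 8*5 + 2
5 = 2*2 + 1
2 = 2*1 + 0
gcd(47, 89) = 1, so the inverse exists.
Bézout: 1 = −19*89 + 36*47.
So 47⁻¹ ≡ 36 (mod 89).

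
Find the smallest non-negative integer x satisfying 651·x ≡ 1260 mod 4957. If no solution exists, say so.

3200

gcd(651, 4957) = 1, so a unique solution mod 4957 exists.
651⁻¹ ≡ 632 (mod 4957).
x ≡ 632·1260 ≡ 3200 (mod 4957).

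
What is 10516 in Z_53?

10516 = 198*53 + 22, so 10516 ≡ 22 (mod 53).

22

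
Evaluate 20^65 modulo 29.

23

Using repeated squaring:
20^1 ≡ 20 (mod 29)
20^2 ≡ 20^2 = 400 ≡ 23 (mod 29)
20^4 ≡ 23^2 = 529 ≡ 7 (mod 29)
20^8 ≡ 7^2 = 49 ≡ 20 (mod 29)
20^16 ≡ 20^2 = 400 ≡ 23 (mod 29)
20^32 ≡ 23^2 = 529 ≡ 7 (mod 29)
20^64 ≡ 7^2 = 49 ≡ 20 (mod 29)
20^65 = 20^64 * 20^1 ≡ 20 * 20 (mod 29).
20 * 20 = 400 ≡ 23 (mod 29).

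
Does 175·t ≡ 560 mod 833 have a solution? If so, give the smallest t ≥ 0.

gcd(175, 833) = 7, and 7 | 560, so solutions exist.
Divide through by 7: 25·t = 80 (mod 119).
25⁻¹ ≡ 100 (mod 119).
t ≡ 100·80 ≡ 27 (mod 119).
The smallest non-negative solution is t = 27.

27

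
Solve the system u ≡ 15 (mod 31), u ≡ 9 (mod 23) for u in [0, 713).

31⁻¹ mod 23: 31·3 ≡ 1 (mod 23), so 31⁻¹ ≡ 3.
u = 15 + 31·((9 − 15)·3 mod 23) = 15 + 31·5 = 170.

170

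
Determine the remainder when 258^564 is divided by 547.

258^1 ≡ 258 (mod 547)
258^2 ≡ 258^2 = 66564 ≡ 377 (mod 547)
258^4 ≡ 377^2 = 142129 ≡ 456 (mod 547)
258^8 ≡ 456^2 = 207936 ≡ 76 (mod 547)
258^16 ≡ 76^2 = 5776 ≡ 306 (mod 547)
258^32 ≡ 306^2 = 93636 ≡ 99 (mod 547)
258^64 ≡ 99^2 = 9801 ≡ 502 (mod 547)
258^128 ≡ 502^2 = 252004 ≡ 384 (mod 547)
258^256 ≡ 384^2 = 147456 ≡ 313 (mod 547)
258^512 ≡ 313^2 = 97969 ≡ 56 (mod 547)
258^564 = 258^512 * 258^32 * 258^16 * 258^4 ≡ 56 * 99 * 306 * 456 (mod 547).
Accumulate the product:
56 * 99 = 5544 ≡ 74
74 * 306 = 22644 ≡ 217
217 * 456 = 98952 ≡ 492

492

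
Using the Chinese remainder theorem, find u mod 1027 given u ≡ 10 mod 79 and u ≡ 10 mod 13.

10

79⁻¹ mod 13: 79*1 ≡ 1 (mod 13), so 79⁻¹ ≡ 1.
u = 10 + 79*((10 − 10)*1 mod 13) = 10 + 79*0 = 10.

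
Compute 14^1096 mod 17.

16

By square-and-multiply:
1096 in binary is 10001001000, i.e. 1096 = 1024 + 64 + 8.
14^1 ≡ 14 (mod 17)
14^2 ≡ 14^2 = 196 ≡ 9 (mod 17)
14^4 ≡ 9^2 = 81 ≡ 13 (mod 17)
14^8 ≡ 13^2 = 169 ≡ 16 (mod 17)
14^16 ≡ 16^2 = 256 ≡ 1 (mod 17)
14^32 ≡ 1^2 = 1 (mod 17)
14^64 ≡ 1^2 = 1 (mod 17)
14^128 ≡ 1^2 = 1 (mod 17)
14^256 ≡ 1^2 = 1 (mod 17)
14^512 ≡ 1^2 = 1 (mod 17)
14^1024 ≡ 1^2 = 1 (mod 17)
14^1096 = 14^1024 * 14^64 * 14^8 ≡ 1 * 1 * 16 (mod 17).
Accumulate the product:
1 * 1 = 1
1 * 16 = 16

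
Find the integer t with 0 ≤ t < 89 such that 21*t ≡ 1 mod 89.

17

89 = 4·21 + 5
21 = 4·5 + 1
5 = 5·1 + 0
gcd(21, 89) = 1, so the inverse exists.
Back-substitute for 1:
1 = 1·21 − 4·5
  = −4·89 + 17·21
So 21⁻¹ ≡ 17 (mod 89).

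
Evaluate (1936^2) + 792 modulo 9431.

4781

(1936)^2 ≡ 3989 (mod 9431)
3989 + 792 = 4781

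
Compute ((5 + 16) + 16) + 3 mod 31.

9

5 + 16 = 21
21 + 16 = 37 ≡ 6 (mod 31)
6 + 3 = 9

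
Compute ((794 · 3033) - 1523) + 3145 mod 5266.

3262

794 · 3033 = 2408202 ≡ 1640 (mod 5266)
1640 - 1523 = 117
117 + 3145 = 3262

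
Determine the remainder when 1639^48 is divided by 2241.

48 in binary is 110000, i.e. 48 = 32 + 16.
1639^1 ≡ 1639 (mod 2241)
1639^2 ≡ 1639^2 = 2686321 ≡ 1603 (mod 2241)
1639^4 ≡ 1603^2 = 2569609 ≡ 1423 (mod 2241)
1639^8 ≡ 1423^2 = 2024929 ≡ 1306 (mod 2241)
1639^16 ≡ 1306^2 = 1705636 ≡ 235 (mod 2241)
1639^32 ≡ 235^2 = 55225 ≡ 1441 (mod 2241)
1639^48 = 1639^32 · 1639^16 ≡ 1441 · 235 (mod 2241).
1441 · 235 = 338635 ≡ 244 (mod 2241).

244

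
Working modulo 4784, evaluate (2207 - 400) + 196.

2003

2207 - 400 = 1807
1807 + 196 = 2003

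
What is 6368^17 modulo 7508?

6368^1 ≡ 6368 (mod 7508)
6368^2 ≡ 6368^2 = 40551424 ≡ 716 (mod 7508)
6368^4 ≡ 716^2 = 512656 ≡ 2112 (mod 7508)
6368^8 ≡ 2112^2 = 4460544 ≡ 792 (mod 7508)
6368^16 ≡ 792^2 = 627264 ≡ 4100 (mod 7508)
6368^17 = 6368^16 · 6368^1 ≡ 4100 · 6368 (mod 7508).
4100 · 6368 = 26108800 ≡ 3484 (mod 7508).

3484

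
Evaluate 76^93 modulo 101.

22

By square-and-multiply:
93 in binary is 1011101, i.e. 93 = 64 + 16 + 8 + 4 + 1.
76^1 ≡ 76 (mod 101)
76^2 ≡ 76^2 = 5776 ≡ 19 (mod 101)
76^4 ≡ 19^2 = 361 ≡ 58 (mod 101)
76^8 ≡ 58^2 = 3364 ≡ 31 (mod 101)
76^16 ≡ 31^2 = 961 ≡ 52 (mod 101)
76^32 ≡ 52^2 = 2704 ≡ 78 (mod 101)
76^64 ≡ 78^2 = 6084 ≡ 24 (mod 101)
76^93 = 76^64 × 76^16 × 76^8 × 76^4 × 76^1 ≡ 24 × 52 × 31 × 58 × 76 (mod 101).
Accumulate the product:
24 × 52 = 1248 ≡ 36
36 × 31 = 1116 ≡ 5
5 × 58 = 290 ≡ 88
88 × 76 = 6688 ≡ 22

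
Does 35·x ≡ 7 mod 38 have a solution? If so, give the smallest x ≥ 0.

gcd(35, 38) = 1, so a unique solution mod 38 exists.
35⁻¹ ≡ 25 (mod 38).
x ≡ 25·7 ≡ 23 (mod 38).

23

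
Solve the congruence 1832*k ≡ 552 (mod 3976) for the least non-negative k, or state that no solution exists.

417

gcd(1832, 3976) = 8, and 8 | 552, so solutions exist.
Divide through by 8: 229*k = 69 (mod 497).
229⁻¹ ≡ 395 (mod 497).
k ≡ 395*69 ≡ 417 (mod 497).
The smallest non-negative solution is k = 417.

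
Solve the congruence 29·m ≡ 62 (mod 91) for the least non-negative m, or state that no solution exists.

gcd(29, 91) = 1, so a unique solution mod 91 exists.
29⁻¹ ≡ 22 (mod 91).
m ≡ 22·62 ≡ 90 (mod 91).

90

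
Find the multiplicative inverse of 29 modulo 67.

67 = 2×29 + 9
29 = 3×9 + 2
9 = 4×2 + 1
2 = 2×1 + 0
gcd(29, 67) = 1, so the inverse exists.
Bézout: 1 = 13×67 − 30×29.
So 29⁻¹ ≡ −30 ≡ 37 (mod 67).

37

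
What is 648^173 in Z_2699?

173 in binary is 10101101, i.e. 173 = 128 + 32 + 8 + 4 + 1.
648^1 ≡ 648 (mod 2699)
648^2 ≡ 648^2 = 419904 ≡ 1559 (mod 2699)
648^4 ≡ 1559^2 = 2430481 ≡ 1381 (mod 2699)
648^8 ≡ 1381^2 = 1907161 ≡ 1667 (mod 2699)
648^16 ≡ 1667^2 = 2778889 ≡ 1618 (mod 2699)
648^32 ≡ 1618^2 = 2617924 ≡ 2593 (mod 2699)
648^64 ≡ 2593^2 = 6723649 ≡ 440 (mod 2699)
648^128 ≡ 440^2 = 193600 ≡ 1971 (mod 2699)
648^173 = 648^128 × 648^32 × 648^8 × 648^4 × 648^1 ≡ 1971 × 2593 × 1667 × 1381 × 648 (mod 2699).
Accumulate the product:
1971 × 2593 = 5110803 ≡ 1596
1596 × 1667 = 2660532 ≡ 2017
2017 × 1381 = 2785477 ≡ 109
109 × 648 = 70632 ≡ 458

458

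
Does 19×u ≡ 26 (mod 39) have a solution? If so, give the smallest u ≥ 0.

gcd(19, 39) = 1, so a unique solution mod 39 exists.
19⁻¹ ≡ 37 (mod 39).
u ≡ 37×26 ≡ 26 (mod 39).

26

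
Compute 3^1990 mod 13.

By square-and-multiply:
1990 in binary is 11111000110, i.e. 1990 = 1024 + 512 + 256 + 128 + 64 + 4 + 2.
3^1 ≡ 3 (mod 13)
3^2 ≡ 3^2 = 9 (mod 13)
3^4 ≡ 9^2 = 81 ≡ 3 (mod 13)
3^8 ≡ 3^2 = 9 (mod 13)
3^16 ≡ 9^2 = 81 ≡ 3 (mod 13)
3^32 ≡ 3^2 = 9 (mod 13)
3^64 ≡ 9^2 = 81 ≡ 3 (mod 13)
3^128 ≡ 3^2 = 9 (mod 13)
3^256 ≡ 9^2 = 81 ≡ 3 (mod 13)
3^512 ≡ 3^2 = 9 (mod 13)
3^1024 ≡ 9^2 = 81 ≡ 3 (mod 13)
3^1990 = 3^1024 × 3^512 × 3^256 × 3^128 × 3^64 × 3^4 × 3^2 ≡ 3 × 9 × 3 × 9 × 3 × 3 × 9 (mod 13).
Accumulate the product:
3 × 9 = 27 ≡ 1
1 × 3 = 3
3 × 9 = 27 ≡ 1
1 × 3 = 3
3 × 3 = 9
9 × 9 = 81 ≡ 3

3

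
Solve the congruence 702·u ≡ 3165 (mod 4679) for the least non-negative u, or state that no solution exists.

2384

gcd(702, 4679) = 1, so a unique solution mod 4679 exists.
702⁻¹ ≡ 3126 (mod 4679).
u ≡ 3126·3165 ≡ 2384 (mod 4679).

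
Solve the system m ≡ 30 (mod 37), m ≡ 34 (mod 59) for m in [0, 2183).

37⁻¹ mod 59: 37·8 ≡ 1 (mod 59), so 37⁻¹ ≡ 8.
m = 30 + 37·((34 − 30)·8 mod 59) = 30 + 37·32 = 1214.
Check: 1214 mod 37 = 30, 1214 mod 59 = 34. ✓

1214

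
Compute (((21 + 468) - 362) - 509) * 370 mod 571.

21 + 468 = 489
489 - 362 = 127
127 - 509 = -382 ≡ 189 (mod 571)
189 * 370 = 69930 ≡ 268 (mod 571)

268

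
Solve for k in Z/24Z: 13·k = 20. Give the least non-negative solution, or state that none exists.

20

gcd(13, 24) = 1, so a unique solution mod 24 exists.
13⁻¹ ≡ 13 (mod 24).
k ≡ 13·20 ≡ 20 (mod 24).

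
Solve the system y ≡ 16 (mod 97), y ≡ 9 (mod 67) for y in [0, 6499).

97⁻¹ mod 67: 97*38 ≡ 1 (mod 67), so 97⁻¹ ≡ 38.
y = 16 + 97*((9 − 16)*38 mod 67) = 16 + 97*2 = 210.

210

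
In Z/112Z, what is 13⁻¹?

69

112 = 8×13 + 8
13 = 1×8 + 5
8 = 1×5 + 3
5 = 1×3 + 2
3 = 1×2 + 1
2 = 2×1 + 0
gcd(13, 112) = 1, so the inverse exists.
Back-substitute for 1:
1 = 1×3 − 1×2
  = −1×5 + 2×3
  = 2×8 − 3×5
  = −3×13 + 5×8
  = 5×112 − 43×13
So 13⁻¹ ≡ −43 ≡ 69 (mod 112).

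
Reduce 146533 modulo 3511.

146533 = 41*3511 + 2582, so 146533 ≡ 2582 (mod 3511).

2582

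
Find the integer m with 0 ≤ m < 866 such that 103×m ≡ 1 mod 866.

Run the extended Euclidean algorithm:
866 = 8·103 + 42
103 = 2·42 + 19
42 = 2·19 + 4
19 = 4·4 + 3
4 = 1·3 + 1
3 = 3·1 + 0
gcd(103, 866) = 1, so the inverse exists.
Back-substitute for 1:
1 = 1·4 − 1·3
  = −1·19 + 5·4
  = 5·42 − 11·19
  = −11·103 + 27·42
  = 27·866 − 227·103
So 103⁻¹ ≡ −227 ≡ 639 (mod 866).

639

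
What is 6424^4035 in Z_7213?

By square-and-multiply:
6424^1 ≡ 6424 (mod 7213)
6424^2 ≡ 6424^2 = 41267776 ≡ 2203 (mod 7213)
6424^4 ≡ 2203^2 = 4853209 ≡ 6073 (mod 7213)
6424^8 ≡ 6073^2 = 36881329 ≡ 1260 (mod 7213)
6424^16 ≡ 1260^2 = 1587600 ≡ 740 (mod 7213)
6424^32 ≡ 740^2 = 547600 ≡ 6625 (mod 7213)
6424^64 ≡ 6625^2 = 43890625 ≡ 6733 (mod 7213)
6424^128 ≡ 6733^2 = 45333289 ≡ 6797 (mod 7213)
6424^256 ≡ 6797^2 = 46199209 ≡ 7157 (mod 7213)
6424^512 ≡ 7157^2 = 51222649 ≡ 3136 (mod 7213)
6424^1024 ≡ 3136^2 = 9834496 ≡ 3177 (mod 7213)
6424^2048 ≡ 3177^2 = 10093329 ≡ 2342 (mod 7213)
6424^4035 = 6424^2048 · 6424^1024 · 6424^512 · 6424^256 · 6424^128 · 6424^64 · 6424^2 · 6424^1 ≡ 2342 · 3177 · 3136 · 7157 · 6797 · 6733 · 2203 · 6424 (mod 7213).
Accumulate the product:
2342 · 3177 = 7440534 ≡ 3931
3931 · 3136 = 12327616 ≡ 599
599 · 7157 = 4287043 ≡ 2521
2521 · 6797 = 17135237 ≡ 4362
4362 · 6733 = 29369346 ≡ 5223
5223 · 2203 = 11506269 ≡ 1534
1534 · 6424 = 9854416 ≡ 1458

1458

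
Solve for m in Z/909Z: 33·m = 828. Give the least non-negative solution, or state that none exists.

gcd(33, 909) = 3, and 3 | 828, so solutions exist.
Divide through by 3: 11·m = 276 (mod 303).
11⁻¹ ≡ 248 (mod 303).
m ≡ 248·276 ≡ 273 (mod 303).
The smallest non-negative solution is m = 273.

273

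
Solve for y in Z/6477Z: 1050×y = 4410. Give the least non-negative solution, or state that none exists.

gcd(1050, 6477) = 3, and 3 | 4410, so solutions exist.
Divide through by 3: 350×y ≡ 1470 mod 2159.
350⁻¹ ≡ 1610 (mod 2159).
y ≡ 1610×1470 ≡ 436 (mod 2159).
The smallest non-negative solution is y = 436.

436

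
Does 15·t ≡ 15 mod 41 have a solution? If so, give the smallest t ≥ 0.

1

gcd(15, 41) = 1, so a unique solution mod 41 exists.
15⁻¹ ≡ 11 (mod 41).
t ≡ 11·15 ≡ 1 (mod 41).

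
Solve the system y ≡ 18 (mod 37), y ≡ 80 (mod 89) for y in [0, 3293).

37⁻¹ mod 89: 37·77 ≡ 1 (mod 89), so 37⁻¹ ≡ 77.
y = 18 + 37·((80 − 18)·77 mod 89) = 18 + 37·57 = 2127.
Check: 2127 mod 37 = 18, 2127 mod 89 = 80. ✓

2127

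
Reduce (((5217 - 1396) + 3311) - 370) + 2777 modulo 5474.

5217 - 1396 = 3821
3821 + 3311 = 7132 ≡ 1658 (mod 5474)
1658 - 370 = 1288
1288 + 2777 = 4065

4065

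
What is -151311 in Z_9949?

-151311 = -16*9949 + 7873, so -151311 ≡ 7873 (mod 9949).

7873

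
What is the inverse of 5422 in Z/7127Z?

4318

7127 = 1·5422 + 1705
5422 = 3·1705 + 307
1705 = 5·307 + 170
307 = 1·170 + 137
170 = 1·137 + 33
137 = 4·33 + 5
33 = 6·5 + 3
5 = 1·3 + 2
3 = 1·2 + 1
2 = 2·1 + 0
gcd(5422, 7127) = 1, so the inverse exists.
Back-substitute for 1:
1 = 1·3 − 1·2
  = −1·5 + 2·3
  = 2·33 − 13·5
  = −13·137 + 54·33
  = 54·170 − 67·137
  = −67·307 + 121·170
  = 121·1705 − 672·307
  = −672·5422 + 2137·1705
  = 2137·7127 − 2809·5422
So 5422⁻¹ ≡ −2809 ≡ 4318 (mod 7127).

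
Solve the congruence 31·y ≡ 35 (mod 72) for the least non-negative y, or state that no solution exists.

29

gcd(31, 72) = 1, so a unique solution mod 72 exists.
31⁻¹ ≡ 7 (mod 72).
y ≡ 7·35 ≡ 29 (mod 72).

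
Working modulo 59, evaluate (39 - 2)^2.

12

39 - 2 = 37
(37)^2 ≡ 12 (mod 59)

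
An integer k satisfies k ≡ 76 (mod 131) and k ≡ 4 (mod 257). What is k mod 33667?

131⁻¹ mod 257: 131*206 ≡ 1 (mod 257), so 131⁻¹ ≡ 206.
k = 76 + 131*((4 − 76)*206 mod 257) = 76 + 131*74 = 9770.
Check: 9770 mod 131 = 76, 9770 mod 257 = 4. ✓

9770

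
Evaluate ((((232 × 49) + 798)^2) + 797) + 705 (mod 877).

14

232 × 49 = 11368 ≡ 844 (mod 877)
844 + 798 = 1642 ≡ 765 (mod 877)
(765)^2 ≡ 266 (mod 877)
266 + 797 = 1063 ≡ 186 (mod 877)
186 + 705 = 891 ≡ 14 (mod 877)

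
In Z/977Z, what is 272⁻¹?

801

Apply the Euclidean algorithm and back-substitute:
977 = 3×272 + 161
272 = 1×161 + 111
161 = 1×111 + 50
111 = 2×50 + 11
50 = 4×11 + 6
11 = 1×6 + 5
6 = 1×5 + 1
5 = 5×1 + 0
gcd(272, 977) = 1, so the inverse exists.
Back-substitute for 1:
1 = 1×6 − 1×5
  = −1×11 + 2×6
  = 2×50 − 9×11
  = −9×111 + 20×50
  = 20×161 − 29×111
  = −29×272 + 49×161
  = 49×977 − 176×272
So 272⁻¹ ≡ −176 ≡ 801 (mod 977).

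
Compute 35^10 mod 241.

2

35^1 ≡ 35 (mod 241)
35^2 ≡ 35^2 = 1225 ≡ 20 (mod 241)
35^4 ≡ 20^2 = 400 ≡ 159 (mod 241)
35^8 ≡ 159^2 = 25281 ≡ 217 (mod 241)
35^10 = 35^8 * 35^2 ≡ 217 * 20 (mod 241).
217 * 20 = 4340 ≡ 2 (mod 241).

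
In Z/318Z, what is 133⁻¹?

55

Run the extended Euclidean algorithm:
318 = 2×133 + 52
133 = 2×52 + 29
52 = 1×29 + 23
29 = 1×23 + 6
23 = 3×6 + 5
6 = 1×5 + 1
5 = 5×1 + 0
gcd(133, 318) = 1, so the inverse exists.
Bézout: 1 = −23×318 + 55×133.
So 133⁻¹ ≡ 55 (mod 318).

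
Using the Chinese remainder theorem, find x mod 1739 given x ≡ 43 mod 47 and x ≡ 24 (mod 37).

1171

47⁻¹ mod 37: 47×26 ≡ 1 (mod 37), so 47⁻¹ ≡ 26.
x = 43 + 47×((24 − 43)×26 mod 37) = 43 + 47×24 = 1171.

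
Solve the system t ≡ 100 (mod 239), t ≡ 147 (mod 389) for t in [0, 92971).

45271

239⁻¹ mod 389: 239*153 ≡ 1 (mod 389), so 239⁻¹ ≡ 153.
t = 100 + 239*((147 − 100)*153 mod 389) = 100 + 239*189 = 45271.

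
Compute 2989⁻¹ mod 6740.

5369

6740 = 2·2989 + 762
2989 = 3·762 + 703
762 = 1·703 + 59
703 = 11·59 + 54
59 = 1·54 + 5
54 = 10·5 + 4
5 = 1·4 + 1
4 = 4·1 + 0
gcd(2989, 6740) = 1, so the inverse exists.
Bézout: 1 = 608·6740 − 1371·2989.
So 2989⁻¹ ≡ −1371 ≡ 5369 (mod 6740).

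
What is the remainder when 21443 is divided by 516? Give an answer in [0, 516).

21443 = 41×516 + 287, so 21443 ≡ 287 (mod 516).

287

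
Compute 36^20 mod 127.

70

Compute successive squares:
36^1 ≡ 36 (mod 127)
36^2 ≡ 36^2 = 1296 ≡ 26 (mod 127)
36^4 ≡ 26^2 = 676 ≡ 41 (mod 127)
36^8 ≡ 41^2 = 1681 ≡ 30 (mod 127)
36^16 ≡ 30^2 = 900 ≡ 11 (mod 127)
36^20 = 36^16 * 36^4 ≡ 11 * 41 (mod 127).
11 * 41 = 451 ≡ 70 (mod 127).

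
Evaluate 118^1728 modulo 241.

1728 in binary is 11011000000, i.e. 1728 = 1024 + 512 + 128 + 64.
118^1 ≡ 118 (mod 241)
118^2 ≡ 118^2 = 13924 ≡ 187 (mod 241)
118^4 ≡ 187^2 = 34969 ≡ 24 (mod 241)
118^8 ≡ 24^2 = 576 ≡ 94 (mod 241)
118^16 ≡ 94^2 = 8836 ≡ 160 (mod 241)
118^32 ≡ 160^2 = 25600 ≡ 54 (mod 241)
118^64 ≡ 54^2 = 2916 ≡ 24 (mod 241)
118^128 ≡ 24^2 = 576 ≡ 94 (mod 241)
118^256 ≡ 94^2 = 8836 ≡ 160 (mod 241)
118^512 ≡ 160^2 = 25600 ≡ 54 (mod 241)
118^1024 ≡ 54^2 = 2916 ≡ 24 (mod 241)
118^1728 = 118^1024 * 118^512 * 118^128 * 118^64 ≡ 24 * 54 * 94 * 24 (mod 241).
Accumulate the product:
24 * 54 = 1296 ≡ 91
91 * 94 = 8554 ≡ 119
119 * 24 = 2856 ≡ 205

205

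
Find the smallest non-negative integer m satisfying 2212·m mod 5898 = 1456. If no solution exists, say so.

2875

gcd(2212, 5898) = 2, and 2 | 1456, so solutions exist.
Divide through by 2: 1106·m = 728 (mod 2949).
1106⁻¹ ≡ 8 (mod 2949).
m ≡ 8·728 ≡ 2875 (mod 2949).
The smallest non-negative solution is m = 2875.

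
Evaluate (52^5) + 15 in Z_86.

(52)^5 ≡ 10 (mod 86)
10 + 15 = 25

25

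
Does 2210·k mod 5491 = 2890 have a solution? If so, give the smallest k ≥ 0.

gcd(2210, 5491) = 17, and 17 | 2890, so solutions exist.
Divide through by 17: 130·k mod 323 = 170.
130⁻¹ ≡ 82 (mod 323).
k ≡ 82·170 ≡ 51 (mod 323).
The smallest non-negative solution is k = 51.

51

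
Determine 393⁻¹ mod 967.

780

967 = 2*393 + 181
393 = 2*181 + 31
181 = 5*31 + 26
31 = 1*26 + 5
26 = 5*5 + 1
5 = 5*1 + 0
gcd(393, 967) = 1, so the inverse exists.
Back-substitute for 1:
1 = 1*26 − 5*5
  = −5*31 + 6*26
  = 6*181 − 35*31
  = −35*393 + 76*181
  = 76*967 − 187*393
So 393⁻¹ ≡ −187 ≡ 780 (mod 967).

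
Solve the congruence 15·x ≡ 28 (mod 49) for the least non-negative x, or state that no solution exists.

28

gcd(15, 49) = 1, so a unique solution mod 49 exists.
15⁻¹ ≡ 36 (mod 49).
x ≡ 36·28 ≡ 28 (mod 49).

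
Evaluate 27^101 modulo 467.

By square-and-multiply:
101 in binary is 1100101, i.e. 101 = 64 + 32 + 4 + 1.
27^1 ≡ 27 (mod 467)
27^2 ≡ 27^2 = 729 ≡ 262 (mod 467)
27^4 ≡ 262^2 = 68644 ≡ 462 (mod 467)
27^8 ≡ 462^2 = 213444 ≡ 25 (mod 467)
27^16 ≡ 25^2 = 625 ≡ 158 (mod 467)
27^32 ≡ 158^2 = 24964 ≡ 213 (mod 467)
27^64 ≡ 213^2 = 45369 ≡ 70 (mod 467)
27^101 = 27^64 · 27^32 · 27^4 · 27^1 ≡ 70 · 213 · 462 · 27 (mod 467).
Accumulate the product:
70 · 213 = 14910 ≡ 433
433 · 462 = 200046 ≡ 170
170 · 27 = 4590 ≡ 387

387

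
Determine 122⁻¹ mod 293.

281

Apply the Euclidean algorithm and back-substitute:
293 = 2·122 + 49
122 = 2·49 + 24
49 = 2·24 + 1
24 = 24·1 + 0
gcd(122, 293) = 1, so the inverse exists.
Bézout: 1 = 5·293 − 12·122.
So 122⁻¹ ≡ −12 ≡ 281 (mod 293).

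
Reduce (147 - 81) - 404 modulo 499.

161

147 - 81 = 66
66 - 404 = -338 ≡ 161 (mod 499)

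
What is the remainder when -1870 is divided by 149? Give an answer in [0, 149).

-1870 = -13×149 + 67, so -1870 ≡ 67 (mod 149).

67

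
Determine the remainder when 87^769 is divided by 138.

769 in binary is 1100000001, i.e. 769 = 512 + 256 + 1.
87^1 ≡ 87 (mod 138)
87^2 ≡ 87^2 = 7569 ≡ 117 (mod 138)
87^4 ≡ 117^2 = 13689 ≡ 27 (mod 138)
87^8 ≡ 27^2 = 729 ≡ 39 (mod 138)
87^16 ≡ 39^2 = 1521 ≡ 3 (mod 138)
87^32 ≡ 3^2 = 9 (mod 138)
87^64 ≡ 9^2 = 81 (mod 138)
87^128 ≡ 81^2 = 6561 ≡ 75 (mod 138)
87^256 ≡ 75^2 = 5625 ≡ 105 (mod 138)
87^512 ≡ 105^2 = 11025 ≡ 123 (mod 138)
87^769 = 87^512 × 87^256 × 87^1 ≡ 123 × 105 × 87 (mod 138).
Accumulate the product:
123 × 105 = 12915 ≡ 81
81 × 87 = 7047 ≡ 9

9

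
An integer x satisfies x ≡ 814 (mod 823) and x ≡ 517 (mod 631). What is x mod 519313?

823⁻¹ mod 631: 823*608 ≡ 1 (mod 631), so 823⁻¹ ≡ 608.
x = 814 + 823*((517 − 814)*608 mod 631) = 814 + 823*521 = 429597.
Check: 429597 mod 823 = 814, 429597 mod 631 = 517. ✓

429597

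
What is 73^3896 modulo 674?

661

Compute successive squares:
73^1 ≡ 73 (mod 674)
73^2 ≡ 73^2 = 5329 ≡ 611 (mod 674)
73^4 ≡ 611^2 = 373321 ≡ 599 (mod 674)
73^8 ≡ 599^2 = 358801 ≡ 233 (mod 674)
73^16 ≡ 233^2 = 54289 ≡ 369 (mod 674)
73^32 ≡ 369^2 = 136161 ≡ 13 (mod 674)
73^64 ≡ 13^2 = 169 (mod 674)
73^128 ≡ 169^2 = 28561 ≡ 253 (mod 674)
73^256 ≡ 253^2 = 64009 ≡ 653 (mod 674)
73^512 ≡ 653^2 = 426409 ≡ 441 (mod 674)
73^1024 ≡ 441^2 = 194481 ≡ 369 (mod 674)
73^2048 ≡ 369^2 = 136161 ≡ 13 (mod 674)
73^3896 = 73^2048 · 73^1024 · 73^512 · 73^256 · 73^32 · 73^16 · 73^8 ≡ 13 · 369 · 441 · 653 · 13 · 369 · 233 (mod 674).
Accumulate the product:
13 · 369 = 4797 ≡ 79
79 · 441 = 34839 ≡ 465
465 · 653 = 303645 ≡ 345
345 · 13 = 4485 ≡ 441
441 · 369 = 162729 ≡ 295
295 · 233 = 68735 ≡ 661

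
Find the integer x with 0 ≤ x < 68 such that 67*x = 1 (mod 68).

Run the extended Euclidean algorithm:
68 = 1·67 + 1
67 = 67·1 + 0
gcd(67, 68) = 1, so the inverse exists.
Bézout: 1 = 1·68 − 1·67.
So 67⁻¹ ≡ −1 ≡ 67 (mod 68).

67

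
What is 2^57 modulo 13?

Compute successive squares:
57 in binary is 111001, i.e. 57 = 32 + 16 + 8 + 1.
2^1 ≡ 2 (mod 13)
2^2 ≡ 2^2 = 4 (mod 13)
2^4 ≡ 4^2 = 16 ≡ 3 (mod 13)
2^8 ≡ 3^2 = 9 (mod 13)
2^16 ≡ 9^2 = 81 ≡ 3 (mod 13)
2^32 ≡ 3^2 = 9 (mod 13)
2^57 = 2^32 · 2^16 · 2^8 · 2^1 ≡ 9 · 3 · 9 · 2 (mod 13).
Accumulate the product:
9 · 3 = 27 ≡ 1
1 · 9 = 9
9 · 2 = 18 ≡ 5

5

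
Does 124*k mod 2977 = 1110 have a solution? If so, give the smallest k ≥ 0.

gcd(124, 2977) = 1, so a unique solution mod 2977 exists.
124⁻¹ ≡ 2953 (mod 2977).
k ≡ 2953*1110 ≡ 153 (mod 2977).

153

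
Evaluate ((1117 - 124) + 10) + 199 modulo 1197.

1117 - 124 = 993
993 + 10 = 1003
1003 + 199 = 1202 ≡ 5 (mod 1197)

5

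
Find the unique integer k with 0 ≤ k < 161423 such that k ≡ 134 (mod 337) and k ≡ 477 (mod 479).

337⁻¹ mod 479: 337×226 ≡ 1 (mod 479), so 337⁻¹ ≡ 226.
k = 134 + 337×((477 − 134)×226 mod 479) = 134 + 337×399 = 134597.

134597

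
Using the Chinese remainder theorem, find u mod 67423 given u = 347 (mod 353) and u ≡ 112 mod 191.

353⁻¹ mod 191: 353·79 ≡ 1 (mod 191), so 353⁻¹ ≡ 79.
u = 347 + 353·((112 − 347)·79 mod 191) = 347 + 353·153 = 54356.

54356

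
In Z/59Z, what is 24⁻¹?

59 = 2×24 + 11
24 = 2×11 + 2
11 = 5×2 + 1
2 = 2×1 + 0
gcd(24, 59) = 1, so the inverse exists.
Back-substitute for 1:
1 = 1×11 − 5×2
  = −5×24 + 11×11
  = 11×59 − 27×24
So 24⁻¹ ≡ −27 ≡ 32 (mod 59).

32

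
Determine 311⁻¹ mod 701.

701 = 2×311 + 79
311 = 3×79 + 74
79 = 1×74 + 5
74 = 14×5 + 4
5 = 1×4 + 1
4 = 4×1 + 0
gcd(311, 701) = 1, so the inverse exists.
Bézout: 1 = 63×701 − 142×311.
So 311⁻¹ ≡ −142 ≡ 559 (mod 701).

559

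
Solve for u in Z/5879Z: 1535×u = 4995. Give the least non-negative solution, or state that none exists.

gcd(1535, 5879) = 1, so a unique solution mod 5879 exists.
1535⁻¹ ≡ 3604 (mod 5879).
u ≡ 3604×4995 ≡ 482 (mod 5879).

482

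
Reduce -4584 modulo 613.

-4584 = -8·613 + 320, so -4584 ≡ 320 (mod 613).

320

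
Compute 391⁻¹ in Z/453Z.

358

By the extended Euclidean algorithm:
453 = 1*391 + 62
391 = 6*62 + 19
62 = 3*19 + 5
19 = 3*5 + 4
5 = 1*4 + 1
4 = 4*1 + 0
gcd(391, 453) = 1, so the inverse exists.
Back-substitute for 1:
1 = 1*5 − 1*4
  = −1*19 + 4*5
  = 4*62 − 13*19
  = −13*391 + 82*62
  = 82*453 − 95*391
So 391⁻¹ ≡ −95 ≡ 358 (mod 453).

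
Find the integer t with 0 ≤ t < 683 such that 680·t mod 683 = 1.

683 = 1×680 + 3
680 = 226×3 + 2
3 = 1×2 + 1
2 = 2×1 + 0
gcd(680, 683) = 1, so the inverse exists.
Back-substitute for 1:
1 = 1×3 − 1×2
  = −1×680 + 227×3
  = 227×683 − 228×680
So 680⁻¹ ≡ −228 ≡ 455 (mod 683).

455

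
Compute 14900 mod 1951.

1243

14900 = 7·1951 + 1243, so 14900 ≡ 1243 (mod 1951).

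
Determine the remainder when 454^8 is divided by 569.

Compute successive squares:
454^1 ≡ 454 (mod 569)
454^2 ≡ 454^2 = 206116 ≡ 138 (mod 569)
454^4 ≡ 138^2 = 19044 ≡ 267 (mod 569)
454^8 ≡ 267^2 = 71289 ≡ 164 (mod 569)
So 454^8 ≡ 164 (mod 569).

164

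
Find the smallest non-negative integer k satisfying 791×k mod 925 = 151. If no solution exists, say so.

61

gcd(791, 925) = 1, so a unique solution mod 925 exists.
791⁻¹ ≡ 711 (mod 925).
k ≡ 711×151 ≡ 61 (mod 925).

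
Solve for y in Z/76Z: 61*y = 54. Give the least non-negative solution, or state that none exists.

42

gcd(61, 76) = 1, so a unique solution mod 76 exists.
61⁻¹ ≡ 5 (mod 76).
y ≡ 5*54 ≡ 42 (mod 76).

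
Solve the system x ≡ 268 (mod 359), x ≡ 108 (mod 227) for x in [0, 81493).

359⁻¹ mod 227: 359·43 ≡ 1 (mod 227), so 359⁻¹ ≡ 43.
x = 268 + 359·((108 − 268)·43 mod 227) = 268 + 359·157 = 56631.

56631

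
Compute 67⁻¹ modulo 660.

660 = 9·67 + 57
67 = 1·57 + 10
57 = 5·10 + 7
10 = 1·7 + 3
7 = 2·3 + 1
3 = 3·1 + 0
gcd(67, 660) = 1, so the inverse exists.
Bézout: 1 = 20·660 − 197·67.
So 67⁻¹ ≡ −197 ≡ 463 (mod 660).

463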